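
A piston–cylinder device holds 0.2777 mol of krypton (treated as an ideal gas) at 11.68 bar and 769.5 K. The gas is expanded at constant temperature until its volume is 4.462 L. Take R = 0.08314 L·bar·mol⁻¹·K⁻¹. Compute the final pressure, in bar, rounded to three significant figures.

From PV = nRT: V₁ = nRT₁/P₁ = 1.521 L.
T constant ⇒ Boyle's law P V = const: T₂ = T₁; P₂ = P₁·(V₁/V₂) = 3.982 bar.

P₂ ≈ 3.98 bar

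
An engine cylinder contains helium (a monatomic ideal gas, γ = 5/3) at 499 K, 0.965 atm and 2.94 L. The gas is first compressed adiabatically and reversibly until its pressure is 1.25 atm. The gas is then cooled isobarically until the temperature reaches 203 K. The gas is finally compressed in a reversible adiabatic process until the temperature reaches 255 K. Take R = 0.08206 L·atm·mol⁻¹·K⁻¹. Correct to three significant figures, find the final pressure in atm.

Adiabatic (γ = 5/3), T V^(γ−1) and P V^γ constant: T₂ = T₁·(P₂/P₁)^((γ−1)/γ) = 553.4 K; V₂ = V₁·(P₁/P₂)^(1/γ) = 2.517 L.
Isobaric, so V/T is constant: P₃ = P₂; V₃ = V₂·(T₃/T₂) = 0.9233 L.
Adiabatic (γ = 5/3), T V^(γ−1) and P V^γ constant: P₄ = P₃·(T₄/T₃)^(γ/(γ−1)) = 2.211 atm; V₄ = V₃·(T₃/T₄)^(1/(γ−1)) = 0.6558 L.

P₄ ≈ 2.21 atm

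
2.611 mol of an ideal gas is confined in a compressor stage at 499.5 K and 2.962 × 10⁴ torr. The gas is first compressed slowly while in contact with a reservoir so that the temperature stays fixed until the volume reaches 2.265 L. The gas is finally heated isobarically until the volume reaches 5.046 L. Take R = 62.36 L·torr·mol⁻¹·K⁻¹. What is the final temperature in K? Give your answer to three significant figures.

T₃ ≈ 1.11e+03 K

From PV = nRT: V₁ = nRT₁/P₁ = 2.746 L.
Isothermal, so P V is constant: T₂ = T₁; P₂ = P₁·(V₁/V₂) = 3.591e+04 torr.
Isobaric, so V/T is constant: P₃ = P₂; T₃ = T₂·(V₃/V₂) = 1113 K.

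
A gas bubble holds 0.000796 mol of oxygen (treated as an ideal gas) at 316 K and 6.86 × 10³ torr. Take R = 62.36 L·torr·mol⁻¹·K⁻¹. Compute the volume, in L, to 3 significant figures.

PV = nRT ⇒ V = nRT/P = (0.000796 × 62.36 × 316) / 6.86e+03

V ≈ 0.00229 L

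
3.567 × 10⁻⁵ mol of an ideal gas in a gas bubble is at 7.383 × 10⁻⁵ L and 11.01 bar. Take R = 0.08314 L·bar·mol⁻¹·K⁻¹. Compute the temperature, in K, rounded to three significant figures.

T ≈ 274 K

PV = nRT ⇒ T = PV/(nR) = (11.01 × 7.383e-05) / (3.567e-05 × 0.08314)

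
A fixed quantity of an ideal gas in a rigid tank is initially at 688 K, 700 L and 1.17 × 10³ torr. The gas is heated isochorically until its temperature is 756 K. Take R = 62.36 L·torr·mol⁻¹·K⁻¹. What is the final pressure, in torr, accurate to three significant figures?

P₂ ≈ 1.29e+03 torr

V constant ⇒ P ∝ T: V₂ = V₁; P₂ = P₁·(T₂/T₁) = 1286 torr.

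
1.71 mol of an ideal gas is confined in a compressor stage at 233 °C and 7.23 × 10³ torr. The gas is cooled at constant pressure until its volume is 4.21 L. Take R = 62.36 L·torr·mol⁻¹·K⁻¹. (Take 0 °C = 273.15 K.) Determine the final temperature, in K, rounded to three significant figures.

Convert: T₁ = 506.1 K.
From PV = nRT: V₁ = nRT₁/P₁ = 7.465 L.
Isobaric, so V/T is constant: P₂ = P₁; T₂ = T₁·(V₂/V₁) = 285.4 K.

T₂ ≈ 285 K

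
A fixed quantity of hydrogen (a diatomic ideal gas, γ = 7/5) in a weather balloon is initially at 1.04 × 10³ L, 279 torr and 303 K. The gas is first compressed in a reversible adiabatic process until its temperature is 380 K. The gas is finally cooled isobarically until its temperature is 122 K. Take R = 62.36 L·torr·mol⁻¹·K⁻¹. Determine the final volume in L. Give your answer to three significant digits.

V₃ ≈ 190 L

Adiabatic (γ = 7/5), T V^(γ−1) and P V^γ constant: P₂ = P₁·(T₂/T₁)^(γ/(γ−1)) = 616.3 torr; V₂ = V₁·(T₁/T₂)^(1/(γ−1)) = 590.4 L.
Isobaric, so V/T is constant: P₃ = P₂; V₃ = V₂·(T₃/T₂) = 189.6 L.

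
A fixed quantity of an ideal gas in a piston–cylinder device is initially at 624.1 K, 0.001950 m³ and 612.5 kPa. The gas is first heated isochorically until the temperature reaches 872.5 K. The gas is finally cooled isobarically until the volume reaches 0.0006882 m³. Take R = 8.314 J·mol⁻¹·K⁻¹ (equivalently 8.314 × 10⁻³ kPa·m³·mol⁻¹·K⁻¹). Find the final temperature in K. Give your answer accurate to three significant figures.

V constant ⇒ P ∝ T: V₂ = V₁; P₂ = P₁·(T₂/T₁) = 856.3 kPa.
P constant ⇒ V ∝ T: P₃ = P₂; T₃ = T₂·(V₃/V₂) = 307.9 K.

T₃ ≈ 308 K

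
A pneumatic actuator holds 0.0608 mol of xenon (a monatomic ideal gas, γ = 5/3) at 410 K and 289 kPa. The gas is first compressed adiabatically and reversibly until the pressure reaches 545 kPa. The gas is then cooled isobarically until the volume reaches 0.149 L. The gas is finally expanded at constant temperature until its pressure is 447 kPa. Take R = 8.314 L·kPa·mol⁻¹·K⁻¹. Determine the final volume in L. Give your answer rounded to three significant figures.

From PV = nRT: V₁ = nRT₁/P₁ = 0.7171 L.
Adiabatic (γ = 5/3), T V^(γ−1) and P V^γ constant: T₂ = T₁·(P₂/P₁)^((γ−1)/γ) = 528.4 K; V₂ = V₁·(P₁/P₂)^(1/γ) = 0.4901 L.
Isobaric, so V/T is constant: P₃ = P₂; T₃ = T₂·(V₃/V₂) = 160.6 K.
Isothermal, so P V is constant: T₄ = T₃; V₄ = V₃·(P₃/P₄) = 0.1817 L.

V₄ ≈ 0.182 L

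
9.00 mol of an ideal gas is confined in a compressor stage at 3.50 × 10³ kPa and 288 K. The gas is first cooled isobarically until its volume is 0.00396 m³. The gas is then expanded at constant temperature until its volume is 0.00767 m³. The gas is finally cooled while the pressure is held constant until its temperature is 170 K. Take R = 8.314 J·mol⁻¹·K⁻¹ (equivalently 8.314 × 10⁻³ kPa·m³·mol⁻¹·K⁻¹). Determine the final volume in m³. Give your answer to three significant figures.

From PV = nRT: V₁ = nRT₁/P₁ = 0.006157 m³.
P constant ⇒ V ∝ T: P₂ = P₁; T₂ = T₁·(V₂/V₁) = 185.2 K.
Isothermal, so P V is constant: T₃ = T₂; P₃ = P₂·(V₂/V₃) = 1807 kPa.
Isobaric, so V/T is constant: P₄ = P₃; V₄ = V₃·(T₄/T₃) = 0.007039 m³.

V₄ ≈ 0.00704 m³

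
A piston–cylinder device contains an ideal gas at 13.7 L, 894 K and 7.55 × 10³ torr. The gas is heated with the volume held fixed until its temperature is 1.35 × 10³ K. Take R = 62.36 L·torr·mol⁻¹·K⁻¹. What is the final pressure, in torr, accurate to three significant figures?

P₂ ≈ 1.14e+04 torr

Isochoric, so P/T is constant: V₂ = V₁; P₂ = P₁·(T₂/T₁) = 1.140e+04 torr.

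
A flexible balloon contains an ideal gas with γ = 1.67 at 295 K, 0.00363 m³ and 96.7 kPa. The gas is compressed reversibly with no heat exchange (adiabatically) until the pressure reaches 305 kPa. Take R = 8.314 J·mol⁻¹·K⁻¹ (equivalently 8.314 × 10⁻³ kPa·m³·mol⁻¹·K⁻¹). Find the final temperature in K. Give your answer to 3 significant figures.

Adiabatic (γ = 1.67), T V^(γ−1) and P V^γ constant: T₂ = T₁·(P₂/P₁)^((γ−1)/γ) = 467.7 K; V₂ = V₁·(P₁/P₂)^(1/γ) = 0.001825 m³.

T₂ ≈ 468 K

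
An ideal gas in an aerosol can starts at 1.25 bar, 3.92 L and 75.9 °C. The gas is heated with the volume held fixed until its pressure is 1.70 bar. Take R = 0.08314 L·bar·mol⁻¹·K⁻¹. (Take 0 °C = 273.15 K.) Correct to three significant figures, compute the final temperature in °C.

T₂ ≈ 202 °C

Convert: T₁ = 349.0 K.
Isochoric, so P/T is constant: V₂ = V₁; T₂ = T₁·(P₂/P₁) = 474.7 K.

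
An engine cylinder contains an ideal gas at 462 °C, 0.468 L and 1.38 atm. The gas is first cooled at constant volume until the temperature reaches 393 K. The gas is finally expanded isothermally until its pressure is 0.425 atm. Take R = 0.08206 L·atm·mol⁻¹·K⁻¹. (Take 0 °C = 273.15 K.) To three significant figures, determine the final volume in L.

Convert: T₁ = 735.1 K.
V constant ⇒ P ∝ T: V₂ = V₁; P₂ = P₁·(T₂/T₁) = 0.7377 atm.
Isothermal, so P V is constant: T₃ = T₂; V₃ = V₂·(P₂/P₃) = 0.8124 L.

V₃ ≈ 0.812 L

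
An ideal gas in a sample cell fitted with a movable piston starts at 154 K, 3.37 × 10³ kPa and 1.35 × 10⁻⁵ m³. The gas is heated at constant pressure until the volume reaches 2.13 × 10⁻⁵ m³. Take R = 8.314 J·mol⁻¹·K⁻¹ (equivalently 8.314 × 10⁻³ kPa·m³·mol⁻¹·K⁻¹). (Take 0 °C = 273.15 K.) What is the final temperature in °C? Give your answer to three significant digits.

T₂ ≈ -30.2 °C

P constant ⇒ V ∝ T: P₂ = P₁; T₂ = T₁·(V₂/V₁) = 243.0 K.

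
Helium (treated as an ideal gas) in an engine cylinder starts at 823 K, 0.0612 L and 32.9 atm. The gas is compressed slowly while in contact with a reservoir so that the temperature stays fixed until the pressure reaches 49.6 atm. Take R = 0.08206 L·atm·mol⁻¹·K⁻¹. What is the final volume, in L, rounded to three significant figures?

V₂ ≈ 0.0406 L

T constant ⇒ Boyle's law P V = const: T₂ = T₁; V₂ = V₁·(P₁/P₂) = 0.04059 L.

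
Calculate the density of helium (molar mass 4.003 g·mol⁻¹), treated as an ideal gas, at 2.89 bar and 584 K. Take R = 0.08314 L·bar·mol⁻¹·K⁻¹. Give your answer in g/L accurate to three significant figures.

ρ = PM/(RT) = (2.89 × 4.003) / (0.08314 × 584.0)

ρ ≈ 0.238 g/L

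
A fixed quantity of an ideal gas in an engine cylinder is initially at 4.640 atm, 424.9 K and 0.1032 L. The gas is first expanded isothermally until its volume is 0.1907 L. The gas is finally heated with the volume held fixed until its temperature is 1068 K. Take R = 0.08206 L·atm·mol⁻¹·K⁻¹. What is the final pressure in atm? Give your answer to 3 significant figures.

Isothermal, so P V is constant: T₂ = T₁; P₂ = P₁·(V₁/V₂) = 2.511 atm.
V constant ⇒ P ∝ T: V₃ = V₂; P₃ = P₂·(T₃/T₂) = 6.311 atm.

P₃ ≈ 6.31 atm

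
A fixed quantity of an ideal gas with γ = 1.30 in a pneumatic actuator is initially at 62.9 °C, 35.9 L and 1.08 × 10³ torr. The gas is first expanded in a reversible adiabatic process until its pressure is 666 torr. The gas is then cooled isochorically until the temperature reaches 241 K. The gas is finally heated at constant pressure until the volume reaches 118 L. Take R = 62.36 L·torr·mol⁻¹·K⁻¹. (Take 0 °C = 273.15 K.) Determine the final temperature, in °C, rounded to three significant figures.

T₄ ≈ 273 °C

Convert: T₁ = 336.0 K.
Adiabatic (γ = 1.30), T V^(γ−1) and P V^γ constant: T₂ = T₁·(P₂/P₁)^((γ−1)/γ) = 300.6 K; V₂ = V₁·(P₁/P₂)^(1/γ) = 52.07 L.
V constant ⇒ P ∝ T: V₃ = V₂; P₃ = P₂·(T₃/T₂) = 534.0 torr.
P constant ⇒ V ∝ T: P₄ = P₃; T₄ = T₃·(V₄/V₃) = 546.1 K.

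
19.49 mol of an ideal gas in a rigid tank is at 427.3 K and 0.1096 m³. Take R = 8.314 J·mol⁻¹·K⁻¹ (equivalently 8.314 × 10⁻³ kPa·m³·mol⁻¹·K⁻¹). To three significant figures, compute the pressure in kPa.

P ≈ 632 kPa

PV = nRT ⇒ P = nRT/V = (19.49 × 8.314 × 10⁻³ × 427.3) / 0.1096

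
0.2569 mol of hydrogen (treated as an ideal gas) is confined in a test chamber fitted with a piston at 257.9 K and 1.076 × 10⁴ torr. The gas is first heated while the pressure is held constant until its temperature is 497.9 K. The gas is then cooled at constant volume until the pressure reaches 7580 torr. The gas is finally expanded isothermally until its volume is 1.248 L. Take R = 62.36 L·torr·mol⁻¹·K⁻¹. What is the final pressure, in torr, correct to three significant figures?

P₄ ≈ 4.50e+03 torr

From PV = nRT: V₁ = nRT₁/P₁ = 0.3840 L.
P constant ⇒ V ∝ T: P₂ = P₁; V₂ = V₁·(T₂/T₁) = 0.7413 L.
V constant ⇒ P ∝ T: V₃ = V₂; T₃ = T₂·(P₃/P₂) = 350.8 K.
Isothermal, so P V is constant: T₄ = T₃; P₄ = P₃·(V₃/V₄) = 4503 torr.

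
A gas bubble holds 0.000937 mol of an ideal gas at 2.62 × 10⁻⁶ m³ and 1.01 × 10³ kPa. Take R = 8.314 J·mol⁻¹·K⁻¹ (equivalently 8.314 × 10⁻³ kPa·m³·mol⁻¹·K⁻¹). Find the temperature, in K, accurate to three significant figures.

T ≈ 340 K

PV = nRT ⇒ T = PV/(nR) = (1.01e+03 × 2.62e-06) / (0.000937 × 8.314 × 10⁻³)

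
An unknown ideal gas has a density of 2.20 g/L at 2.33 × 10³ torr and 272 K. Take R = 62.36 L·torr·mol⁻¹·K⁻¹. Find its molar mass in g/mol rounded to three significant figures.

ρ = PM/(RT) ⇒ M = ρRT/P = (2.20 × 62.36 × 272.0) / 2.33e+03

M ≈ 16.0 g/mol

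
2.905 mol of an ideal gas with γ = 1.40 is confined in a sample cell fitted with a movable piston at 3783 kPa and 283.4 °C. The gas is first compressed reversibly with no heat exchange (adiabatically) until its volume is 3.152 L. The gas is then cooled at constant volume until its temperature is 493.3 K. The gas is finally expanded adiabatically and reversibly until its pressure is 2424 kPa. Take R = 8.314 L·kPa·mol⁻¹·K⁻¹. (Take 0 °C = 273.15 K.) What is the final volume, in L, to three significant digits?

Convert: T₁ = 556.5 K.
From PV = nRT: V₁ = nRT₁/P₁ = 3.553 L.
Reversible adiabatic, γ = 1.40: T₂ = T₁·(V₁/V₂)^(γ−1) = 583.9 K; P₂ = P₁·(V₁/V₂)^γ = 4474 kPa.
Isochoric, so P/T is constant: V₃ = V₂; P₃ = P₂·(T₃/T₂) = 3780 kPa.
Adiabatic (γ = 1.40), T V^(γ−1) and P V^γ constant: T₄ = T₃·(P₄/P₃)^((γ−1)/γ) = 434.5 K; V₄ = V₃·(P₃/P₄)^(1/γ) = 4.329 L.

V₄ ≈ 4.33 L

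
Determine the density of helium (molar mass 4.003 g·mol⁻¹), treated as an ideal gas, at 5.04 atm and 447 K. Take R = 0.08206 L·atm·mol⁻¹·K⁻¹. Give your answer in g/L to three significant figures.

ρ = PM/(RT) = (5.04 × 4.003) / (0.08206 × 447.0)

ρ ≈ 0.550 g/L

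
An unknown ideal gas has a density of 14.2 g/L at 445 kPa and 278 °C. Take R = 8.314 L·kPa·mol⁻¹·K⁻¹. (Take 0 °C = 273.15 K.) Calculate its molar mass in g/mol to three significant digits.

M ≈ 146 g/mol

ρ = PM/(RT) ⇒ M = ρRT/P = (14.2 × 8.314 × 551.1) / 445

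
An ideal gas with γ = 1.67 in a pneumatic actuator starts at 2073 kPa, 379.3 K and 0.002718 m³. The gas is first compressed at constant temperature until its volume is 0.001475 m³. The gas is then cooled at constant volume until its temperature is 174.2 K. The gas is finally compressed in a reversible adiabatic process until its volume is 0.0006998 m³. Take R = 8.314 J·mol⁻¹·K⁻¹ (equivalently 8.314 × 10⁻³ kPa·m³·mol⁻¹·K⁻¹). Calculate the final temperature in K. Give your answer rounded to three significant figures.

T₄ ≈ 287 K

T constant ⇒ Boyle's law P V = const: T₂ = T₁; P₂ = P₁·(V₁/V₂) = 3820 kPa.
Isochoric, so P/T is constant: V₃ = V₂; P₃ = P₂·(T₃/T₂) = 1754 kPa.
Adiabatic (γ = 1.67), T V^(γ−1) and P V^γ constant: T₄ = T₃·(V₃/V₄)^(γ−1) = 287.1 K; P₄ = P₃·(V₃/V₄)^γ = 6094 kPa.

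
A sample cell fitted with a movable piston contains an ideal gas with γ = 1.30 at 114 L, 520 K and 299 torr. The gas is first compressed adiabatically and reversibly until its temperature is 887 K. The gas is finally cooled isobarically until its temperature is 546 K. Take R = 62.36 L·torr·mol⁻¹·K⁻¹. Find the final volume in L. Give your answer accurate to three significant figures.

Adiabatic (γ = 1.30), T V^(γ−1) and P V^γ constant: P₂ = P₁·(T₂/T₁)^(γ/(γ−1)) = 3025 torr; V₂ = V₁·(T₁/T₂)^(1/(γ−1)) = 19.22 L.
Isobaric, so V/T is constant: P₃ = P₂; V₃ = V₂·(T₃/T₂) = 11.83 L.

V₃ ≈ 11.8 L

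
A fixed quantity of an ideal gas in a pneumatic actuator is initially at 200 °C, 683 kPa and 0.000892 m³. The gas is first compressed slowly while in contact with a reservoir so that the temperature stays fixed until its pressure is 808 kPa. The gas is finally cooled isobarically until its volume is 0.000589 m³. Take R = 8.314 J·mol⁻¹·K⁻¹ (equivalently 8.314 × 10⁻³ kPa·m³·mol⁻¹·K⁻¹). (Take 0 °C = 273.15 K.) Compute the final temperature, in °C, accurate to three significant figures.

Convert: T₁ = 473.1 K.
Isothermal, so P V is constant: T₂ = T₁; V₂ = V₁·(P₁/P₂) = 0.0007540 m³.
P constant ⇒ V ∝ T: P₃ = P₂; T₃ = T₂·(V₃/V₂) = 369.6 K.

T₃ ≈ 96.5 °C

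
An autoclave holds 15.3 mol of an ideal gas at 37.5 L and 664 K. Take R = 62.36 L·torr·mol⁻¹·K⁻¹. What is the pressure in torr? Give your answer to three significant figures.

PV = nRT ⇒ P = nRT/V = (15.3 × 62.36 × 664) / 37.5

P ≈ 1.69e+04 torr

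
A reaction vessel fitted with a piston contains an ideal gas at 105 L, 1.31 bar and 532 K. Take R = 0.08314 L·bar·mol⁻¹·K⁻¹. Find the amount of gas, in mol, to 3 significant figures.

n ≈ 3.11 mol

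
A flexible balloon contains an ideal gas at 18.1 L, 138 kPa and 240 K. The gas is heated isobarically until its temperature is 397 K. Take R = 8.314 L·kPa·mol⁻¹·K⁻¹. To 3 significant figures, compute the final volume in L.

V₂ ≈ 29.9 L

Isobaric, so V/T is constant: P₂ = P₁; V₂ = V₁·(T₂/T₁) = 29.94 L.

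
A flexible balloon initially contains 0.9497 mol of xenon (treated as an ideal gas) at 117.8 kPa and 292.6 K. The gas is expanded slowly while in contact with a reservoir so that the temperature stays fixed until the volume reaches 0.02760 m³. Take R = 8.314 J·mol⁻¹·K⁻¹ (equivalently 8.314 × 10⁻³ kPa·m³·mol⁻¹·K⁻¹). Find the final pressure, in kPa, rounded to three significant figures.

From PV = nRT: V₁ = nRT₁/P₁ = 0.01961 m³.
T constant ⇒ Boyle's law P V = const: T₂ = T₁; P₂ = P₁·(V₁/V₂) = 83.71 kPa.

P₂ ≈ 83.7 kPa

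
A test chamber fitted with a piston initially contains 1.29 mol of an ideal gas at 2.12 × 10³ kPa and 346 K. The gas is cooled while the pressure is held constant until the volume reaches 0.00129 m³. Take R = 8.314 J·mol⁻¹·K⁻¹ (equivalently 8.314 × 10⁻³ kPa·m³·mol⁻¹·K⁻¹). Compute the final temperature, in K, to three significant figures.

T₂ ≈ 255 K

From PV = nRT: V₁ = nRT₁/P₁ = 0.001750 m³.
P constant ⇒ V ∝ T: P₂ = P₁; T₂ = T₁·(V₂/V₁) = 255.0 K.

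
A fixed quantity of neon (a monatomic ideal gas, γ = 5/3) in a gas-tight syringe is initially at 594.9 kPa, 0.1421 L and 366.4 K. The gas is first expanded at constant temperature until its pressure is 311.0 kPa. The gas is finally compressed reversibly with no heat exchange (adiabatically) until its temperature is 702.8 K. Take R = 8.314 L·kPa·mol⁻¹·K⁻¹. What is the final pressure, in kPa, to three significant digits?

P₃ ≈ 1.58e+03 kPa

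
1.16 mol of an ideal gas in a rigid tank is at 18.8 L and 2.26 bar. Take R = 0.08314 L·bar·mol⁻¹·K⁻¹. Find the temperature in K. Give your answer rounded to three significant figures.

PV = nRT ⇒ T = PV/(nR) = (2.26 × 18.8) / (1.16 × 0.08314)

T ≈ 441 K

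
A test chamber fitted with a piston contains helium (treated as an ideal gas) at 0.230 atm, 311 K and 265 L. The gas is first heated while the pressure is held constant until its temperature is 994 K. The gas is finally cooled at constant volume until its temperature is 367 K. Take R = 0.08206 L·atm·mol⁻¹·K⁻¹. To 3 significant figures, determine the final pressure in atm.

P₃ ≈ 0.0849 atm

Isobaric, so V/T is constant: P₂ = P₁; V₂ = V₁·(T₂/T₁) = 847.0 L.
V constant ⇒ P ∝ T: V₃ = V₂; P₃ = P₂·(T₃/T₂) = 0.08492 atm.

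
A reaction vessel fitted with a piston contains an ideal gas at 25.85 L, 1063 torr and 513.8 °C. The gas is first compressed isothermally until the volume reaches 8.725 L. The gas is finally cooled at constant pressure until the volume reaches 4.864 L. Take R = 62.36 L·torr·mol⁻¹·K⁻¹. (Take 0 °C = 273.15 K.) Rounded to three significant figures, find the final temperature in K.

Convert: T₁ = 786.9 K.
T constant ⇒ Boyle's law P V = const: T₂ = T₁; P₂ = P₁·(V₁/V₂) = 3149 torr.
Isobaric, so V/T is constant: P₃ = P₂; T₃ = T₂·(V₃/V₂) = 438.7 K.

T₃ ≈ 439 K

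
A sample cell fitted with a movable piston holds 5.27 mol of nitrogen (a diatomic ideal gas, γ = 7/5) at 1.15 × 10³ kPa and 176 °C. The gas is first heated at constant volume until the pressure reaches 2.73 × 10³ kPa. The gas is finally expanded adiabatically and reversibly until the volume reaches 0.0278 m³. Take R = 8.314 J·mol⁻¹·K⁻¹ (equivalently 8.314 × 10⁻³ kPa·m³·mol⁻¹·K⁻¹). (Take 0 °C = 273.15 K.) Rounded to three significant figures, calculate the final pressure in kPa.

P₃ ≈ 1.38e+03 kPa

Convert: T₁ = 449.1 K.
From PV = nRT: V₁ = nRT₁/P₁ = 0.01711 m³.
Isochoric, so P/T is constant: V₂ = V₁; T₂ = T₁·(P₂/P₁) = 1066 K.
Reversible adiabatic, γ = 7/5: T₃ = T₂·(V₂/V₃)^(γ−1) = 878.1 K; P₃ = P₂·(V₂/V₃)^γ = 1384 kPa.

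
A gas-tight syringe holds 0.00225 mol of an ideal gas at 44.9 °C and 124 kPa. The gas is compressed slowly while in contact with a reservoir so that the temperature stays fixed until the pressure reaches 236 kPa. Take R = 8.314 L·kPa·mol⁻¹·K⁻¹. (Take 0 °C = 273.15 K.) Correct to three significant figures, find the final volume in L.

V₂ ≈ 0.0252 L

Convert: T₁ = 318.0 K.
From PV = nRT: V₁ = nRT₁/P₁ = 0.04798 L.
Isothermal, so P V is constant: T₂ = T₁; V₂ = V₁·(P₁/P₂) = 0.02521 L.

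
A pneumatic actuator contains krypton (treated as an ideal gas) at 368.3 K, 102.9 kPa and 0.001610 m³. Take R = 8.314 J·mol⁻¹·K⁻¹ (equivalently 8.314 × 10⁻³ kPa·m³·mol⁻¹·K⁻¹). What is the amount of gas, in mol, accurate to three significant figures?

n ≈ 0.0541 mol

PV = nRT ⇒ n = PV/(RT) = (102.9 × 0.001610) / (8.314 × 10⁻³ × 368.3)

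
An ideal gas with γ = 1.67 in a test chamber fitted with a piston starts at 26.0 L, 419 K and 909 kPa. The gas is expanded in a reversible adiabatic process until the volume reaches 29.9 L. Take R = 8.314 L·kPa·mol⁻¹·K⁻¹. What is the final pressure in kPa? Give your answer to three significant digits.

P₂ ≈ 720 kPa

Adiabatic (γ = 1.67), T V^(γ−1) and P V^γ constant: T₂ = T₁·(V₁/V₂)^(γ−1) = 381.5 K; P₂ = P₁·(V₁/V₂)^γ = 719.8 kPa.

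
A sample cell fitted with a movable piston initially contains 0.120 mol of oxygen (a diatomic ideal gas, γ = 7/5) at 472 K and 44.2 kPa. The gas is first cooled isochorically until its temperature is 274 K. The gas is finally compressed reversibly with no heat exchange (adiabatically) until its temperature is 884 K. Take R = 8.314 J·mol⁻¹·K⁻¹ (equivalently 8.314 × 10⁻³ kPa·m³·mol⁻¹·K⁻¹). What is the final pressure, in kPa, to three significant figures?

P₃ ≈ 1.55e+03 kPa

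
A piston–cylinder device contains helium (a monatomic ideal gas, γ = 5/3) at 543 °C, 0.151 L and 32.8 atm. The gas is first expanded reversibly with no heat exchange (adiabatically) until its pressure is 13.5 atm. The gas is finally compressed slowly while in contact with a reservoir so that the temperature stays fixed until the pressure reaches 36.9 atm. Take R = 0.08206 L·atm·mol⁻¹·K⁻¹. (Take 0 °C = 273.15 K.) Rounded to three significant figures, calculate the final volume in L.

Convert: T₁ = 816.1 K.
Reversible adiabatic, γ = 5/3: T₂ = T₁·(P₂/P₁)^((γ−1)/γ) = 572.2 K; V₂ = V₁·(P₁/P₂)^(1/γ) = 0.2572 L.
T constant ⇒ Boyle's law P V = const: T₃ = T₂; V₃ = V₂·(P₂/P₃) = 0.09410 L.

V₃ ≈ 0.0941 L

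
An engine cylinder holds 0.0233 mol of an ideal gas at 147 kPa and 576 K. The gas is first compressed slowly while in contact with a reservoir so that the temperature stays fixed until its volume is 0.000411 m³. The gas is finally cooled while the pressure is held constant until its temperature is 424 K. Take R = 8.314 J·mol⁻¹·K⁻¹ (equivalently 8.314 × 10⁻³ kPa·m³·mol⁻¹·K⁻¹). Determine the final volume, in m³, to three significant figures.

From PV = nRT: V₁ = nRT₁/P₁ = 0.0007591 m³.
Isothermal, so P V is constant: T₂ = T₁; P₂ = P₁·(V₁/V₂) = 271.5 kPa.
Isobaric, so V/T is constant: P₃ = P₂; V₃ = V₂·(T₃/T₂) = 0.0003025 m³.

V₃ ≈ 0.000303 m³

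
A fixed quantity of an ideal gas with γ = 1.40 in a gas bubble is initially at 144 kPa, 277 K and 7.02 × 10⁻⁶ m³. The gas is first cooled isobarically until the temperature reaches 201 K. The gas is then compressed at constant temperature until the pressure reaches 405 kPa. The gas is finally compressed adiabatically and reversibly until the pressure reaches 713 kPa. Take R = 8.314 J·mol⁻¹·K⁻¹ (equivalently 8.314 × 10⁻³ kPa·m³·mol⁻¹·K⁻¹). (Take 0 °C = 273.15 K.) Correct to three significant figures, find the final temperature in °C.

T₄ ≈ -36.9 °C

Isobaric, so V/T is constant: P₂ = P₁; V₂ = V₁·(T₂/T₁) = 5.094e-06 m³.
Isothermal, so P V is constant: T₃ = T₂; V₃ = V₂·(P₂/P₃) = 1.811e-06 m³.
Reversible adiabatic, γ = 1.40: T₄ = T₃·(P₄/P₃)^((γ−1)/γ) = 236.3 K; V₄ = V₃·(P₃/P₄)^(1/γ) = 1.209e-06 m³.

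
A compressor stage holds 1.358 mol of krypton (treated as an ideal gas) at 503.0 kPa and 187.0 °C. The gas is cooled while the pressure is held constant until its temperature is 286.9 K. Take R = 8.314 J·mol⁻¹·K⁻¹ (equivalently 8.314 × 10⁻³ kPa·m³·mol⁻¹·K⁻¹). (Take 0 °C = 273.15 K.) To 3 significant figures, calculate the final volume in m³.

V₂ ≈ 0.00644 m³

Convert: T₁ = 460.1 K.
From PV = nRT: V₁ = nRT₁/P₁ = 0.01033 m³.
Isobaric, so V/T is constant: P₂ = P₁; V₂ = V₁·(T₂/T₁) = 0.006440 m³.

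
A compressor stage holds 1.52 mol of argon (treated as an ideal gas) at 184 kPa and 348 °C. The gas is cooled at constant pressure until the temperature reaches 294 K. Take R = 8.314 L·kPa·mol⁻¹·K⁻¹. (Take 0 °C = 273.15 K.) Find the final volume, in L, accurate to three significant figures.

Convert: T₁ = 621.1 K.
From PV = nRT: V₁ = nRT₁/P₁ = 42.66 L.
Isobaric, so V/T is constant: P₂ = P₁; V₂ = V₁·(T₂/T₁) = 20.19 L.

V₂ ≈ 20.2 L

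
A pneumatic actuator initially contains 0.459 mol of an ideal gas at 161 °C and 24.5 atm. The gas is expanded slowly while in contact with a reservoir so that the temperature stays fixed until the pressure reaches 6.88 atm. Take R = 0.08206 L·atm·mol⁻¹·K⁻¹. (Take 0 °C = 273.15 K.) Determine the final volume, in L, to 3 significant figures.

V₂ ≈ 2.38 L

Convert: T₁ = 434.1 K.
From PV = nRT: V₁ = nRT₁/P₁ = 0.6674 L.
T constant ⇒ Boyle's law P V = const: T₂ = T₁; V₂ = V₁·(P₁/P₂) = 2.377 L.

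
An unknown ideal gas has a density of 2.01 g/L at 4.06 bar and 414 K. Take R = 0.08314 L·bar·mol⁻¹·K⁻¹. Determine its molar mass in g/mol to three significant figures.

ρ = PM/(RT) ⇒ M = ρRT/P = (2.01 × 0.08314 × 414.0) / 4.06

M ≈ 17.0 g/mol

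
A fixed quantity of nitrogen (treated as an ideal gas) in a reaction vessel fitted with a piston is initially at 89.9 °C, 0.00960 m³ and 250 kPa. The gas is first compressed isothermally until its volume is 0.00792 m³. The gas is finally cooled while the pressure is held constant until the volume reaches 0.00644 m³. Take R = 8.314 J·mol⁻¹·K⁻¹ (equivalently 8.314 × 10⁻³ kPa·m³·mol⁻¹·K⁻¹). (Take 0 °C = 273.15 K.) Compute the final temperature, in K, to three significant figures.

Convert: T₁ = 363.0 K.
T constant ⇒ Boyle's law P V = const: T₂ = T₁; P₂ = P₁·(V₁/V₂) = 303.0 kPa.
P constant ⇒ V ∝ T: P₃ = P₂; T₃ = T₂·(V₃/V₂) = 295.2 K.

T₃ ≈ 295 K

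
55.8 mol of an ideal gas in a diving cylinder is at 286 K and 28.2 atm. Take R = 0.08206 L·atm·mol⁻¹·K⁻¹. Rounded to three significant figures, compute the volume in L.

V ≈ 46.4 L

PV = nRT ⇒ V = nRT/P = (55.8 × 0.08206 × 286) / 28.2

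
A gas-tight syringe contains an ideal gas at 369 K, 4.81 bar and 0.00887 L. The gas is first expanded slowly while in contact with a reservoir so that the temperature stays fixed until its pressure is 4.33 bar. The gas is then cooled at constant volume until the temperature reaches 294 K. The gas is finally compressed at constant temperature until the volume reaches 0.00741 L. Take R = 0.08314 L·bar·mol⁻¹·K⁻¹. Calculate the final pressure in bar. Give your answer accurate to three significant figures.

P₄ ≈ 4.59 bar

Isothermal, so P V is constant: T₂ = T₁; V₂ = V₁·(P₁/P₂) = 0.009853 L.
V constant ⇒ P ∝ T: V₃ = V₂; P₃ = P₂·(T₃/T₂) = 3.450 bar.
T constant ⇒ Boyle's law P V = const: T₄ = T₃; P₄ = P₃·(V₃/V₄) = 4.587 bar.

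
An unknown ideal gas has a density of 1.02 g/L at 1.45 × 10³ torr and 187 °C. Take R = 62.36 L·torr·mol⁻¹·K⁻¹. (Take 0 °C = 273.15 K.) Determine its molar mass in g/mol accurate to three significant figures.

ρ = PM/(RT) ⇒ M = ρRT/P = (1.02 × 62.36 × 460.1) / 1.45e+03

M ≈ 20.2 g/mol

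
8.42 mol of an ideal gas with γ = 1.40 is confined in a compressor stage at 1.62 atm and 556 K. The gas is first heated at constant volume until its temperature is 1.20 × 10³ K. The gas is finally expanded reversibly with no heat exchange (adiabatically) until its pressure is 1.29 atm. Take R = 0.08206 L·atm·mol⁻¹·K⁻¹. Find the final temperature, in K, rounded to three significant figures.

T₃ ≈ 903 K

From PV = nRT: V₁ = nRT₁/P₁ = 237.1 L.
V constant ⇒ P ∝ T: V₂ = V₁; P₂ = P₁·(T₂/T₁) = 3.496 atm.
Adiabatic (γ = 1.40), T V^(γ−1) and P V^γ constant: T₃ = T₂·(P₃/P₂)^((γ−1)/γ) = 902.5 K; V₃ = V₂·(P₂/P₃)^(1/γ) = 483.4 L.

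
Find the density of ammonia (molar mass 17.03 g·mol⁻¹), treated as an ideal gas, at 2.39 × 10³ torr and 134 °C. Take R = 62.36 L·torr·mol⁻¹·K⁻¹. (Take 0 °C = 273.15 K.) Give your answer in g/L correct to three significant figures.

ρ = PM/(RT) = (2.39e+03 × 17.03) / (62.36 × 407.1)

ρ ≈ 1.60 g/L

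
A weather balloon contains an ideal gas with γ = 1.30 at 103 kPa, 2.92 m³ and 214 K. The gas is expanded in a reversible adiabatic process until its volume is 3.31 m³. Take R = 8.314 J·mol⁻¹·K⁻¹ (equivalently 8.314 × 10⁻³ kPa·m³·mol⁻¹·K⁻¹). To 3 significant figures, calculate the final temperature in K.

T₂ ≈ 206 K

Reversible adiabatic, γ = 1.30: T₂ = T₁·(V₁/V₂)^(γ−1) = 206.1 K; P₂ = P₁·(V₁/V₂)^γ = 87.51 kPa.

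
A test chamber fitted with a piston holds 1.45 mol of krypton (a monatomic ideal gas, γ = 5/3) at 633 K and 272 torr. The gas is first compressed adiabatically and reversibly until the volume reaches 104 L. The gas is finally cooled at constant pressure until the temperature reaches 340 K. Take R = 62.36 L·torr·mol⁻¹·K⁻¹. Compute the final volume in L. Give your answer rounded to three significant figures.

From PV = nRT: V₁ = nRT₁/P₁ = 210.4 L.
Reversible adiabatic, γ = 5/3: T₂ = T₁·(V₁/V₂)^(γ−1) = 1013 K; P₂ = P₁·(V₁/V₂)^γ = 880.4 torr.
Isobaric, so V/T is constant: P₃ = P₂; V₃ = V₂·(T₃/T₂) = 34.92 L.

V₃ ≈ 34.9 L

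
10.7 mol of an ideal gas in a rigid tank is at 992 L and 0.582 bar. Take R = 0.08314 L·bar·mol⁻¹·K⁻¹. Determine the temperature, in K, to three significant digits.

PV = nRT ⇒ T = PV/(nR) = (0.582 × 992) / (10.7 × 0.08314)

T ≈ 649 K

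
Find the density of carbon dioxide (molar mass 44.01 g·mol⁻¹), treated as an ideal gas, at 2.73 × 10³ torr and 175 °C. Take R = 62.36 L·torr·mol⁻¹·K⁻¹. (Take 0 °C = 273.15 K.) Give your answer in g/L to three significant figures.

ρ ≈ 4.30 g/L

ρ = PM/(RT) = (2.73e+03 × 44.01) / (62.36 × 448.1)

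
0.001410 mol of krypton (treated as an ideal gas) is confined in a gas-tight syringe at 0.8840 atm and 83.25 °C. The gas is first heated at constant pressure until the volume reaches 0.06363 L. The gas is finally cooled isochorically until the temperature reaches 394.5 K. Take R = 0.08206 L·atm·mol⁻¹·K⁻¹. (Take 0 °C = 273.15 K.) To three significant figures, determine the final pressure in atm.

Convert: T₁ = 356.4 K.
From PV = nRT: V₁ = nRT₁/P₁ = 0.04665 L.
P constant ⇒ V ∝ T: P₂ = P₁; T₂ = T₁·(V₂/V₁) = 486.1 K.
V constant ⇒ P ∝ T: V₃ = V₂; P₃ = P₂·(T₃/T₂) = 0.7174 atm.

P₃ ≈ 0.717 atm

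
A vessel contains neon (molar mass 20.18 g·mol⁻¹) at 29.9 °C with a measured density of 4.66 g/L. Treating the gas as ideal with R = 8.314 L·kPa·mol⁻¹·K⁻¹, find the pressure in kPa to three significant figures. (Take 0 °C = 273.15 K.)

ρ = PM/(RT) ⇒ P = ρRT/M = (4.66 × 8.314 × 303.0) / 20.18

P ≈ 582 kPa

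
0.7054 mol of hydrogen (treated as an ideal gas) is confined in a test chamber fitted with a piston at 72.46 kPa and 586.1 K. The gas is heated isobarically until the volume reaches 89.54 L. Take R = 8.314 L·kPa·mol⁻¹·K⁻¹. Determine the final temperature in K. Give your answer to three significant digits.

T₂ ≈ 1.11e+03 K

From PV = nRT: V₁ = nRT₁/P₁ = 47.44 L.
Isobaric, so V/T is constant: P₂ = P₁; T₂ = T₁·(V₂/V₁) = 1106 K.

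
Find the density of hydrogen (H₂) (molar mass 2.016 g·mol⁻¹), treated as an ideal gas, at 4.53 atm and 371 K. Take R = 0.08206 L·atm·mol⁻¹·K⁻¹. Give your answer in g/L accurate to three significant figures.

ρ = PM/(RT) = (4.53 × 2.016) / (0.08206 × 371.0)

ρ ≈ 0.300 g/L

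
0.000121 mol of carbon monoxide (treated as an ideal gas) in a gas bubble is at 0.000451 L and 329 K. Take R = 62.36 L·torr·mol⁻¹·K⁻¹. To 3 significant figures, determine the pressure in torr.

PV = nRT ⇒ P = nRT/V = (0.000121 × 62.36 × 329) / 0.000451

P ≈ 5.50e+03 torr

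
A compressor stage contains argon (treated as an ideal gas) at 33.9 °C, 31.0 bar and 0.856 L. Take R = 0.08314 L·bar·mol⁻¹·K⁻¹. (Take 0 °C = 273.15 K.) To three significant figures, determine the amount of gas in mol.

n ≈ 1.04 mol

Convert: T = 307.05 K.
PV = nRT ⇒ n = PV/(RT) = (31.0 × 0.856) / (0.08314 × 307.05)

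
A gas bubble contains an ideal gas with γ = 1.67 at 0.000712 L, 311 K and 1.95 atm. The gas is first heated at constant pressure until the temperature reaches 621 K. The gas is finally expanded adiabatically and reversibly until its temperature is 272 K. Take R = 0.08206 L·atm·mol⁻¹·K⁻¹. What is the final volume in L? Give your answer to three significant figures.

V₃ ≈ 0.00487 L

P constant ⇒ V ∝ T: P₂ = P₁; V₂ = V₁·(T₂/T₁) = 0.001422 L.
Reversible adiabatic, γ = 1.67: P₃ = P₂·(T₃/T₂)^(γ/(γ−1)) = 0.2491 atm; V₃ = V₂·(T₂/T₃)^(1/(γ−1)) = 0.004874 L.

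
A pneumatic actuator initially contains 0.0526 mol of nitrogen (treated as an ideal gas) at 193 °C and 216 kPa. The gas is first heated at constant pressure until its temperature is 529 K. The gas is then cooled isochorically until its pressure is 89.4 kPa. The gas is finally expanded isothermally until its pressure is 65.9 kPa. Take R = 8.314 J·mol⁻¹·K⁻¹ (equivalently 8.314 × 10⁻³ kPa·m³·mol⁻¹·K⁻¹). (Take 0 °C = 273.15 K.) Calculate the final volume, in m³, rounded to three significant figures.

V₄ ≈ 0.00145 m³

Convert: T₁ = 466.1 K.
From PV = nRT: V₁ = nRT₁/P₁ = 0.0009438 m³.
Isobaric, so V/T is constant: P₂ = P₁; V₂ = V₁·(T₂/T₁) = 0.001071 m³.
Isochoric, so P/T is constant: V₃ = V₂; T₃ = T₂·(P₃/P₂) = 218.9 K.
T constant ⇒ Boyle's law P V = const: T₄ = T₃; V₄ = V₃·(P₃/P₄) = 0.001453 m³.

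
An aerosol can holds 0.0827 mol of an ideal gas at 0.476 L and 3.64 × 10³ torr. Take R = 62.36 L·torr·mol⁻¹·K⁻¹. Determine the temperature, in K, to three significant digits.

PV = nRT ⇒ T = PV/(nR) = (3.64e+03 × 0.476) / (0.0827 × 62.36)

T ≈ 336 K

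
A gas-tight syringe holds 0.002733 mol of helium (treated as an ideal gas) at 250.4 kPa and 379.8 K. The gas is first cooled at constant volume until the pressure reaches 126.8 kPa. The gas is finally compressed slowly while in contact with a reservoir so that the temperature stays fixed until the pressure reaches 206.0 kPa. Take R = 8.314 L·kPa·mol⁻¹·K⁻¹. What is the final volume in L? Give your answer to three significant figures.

V₃ ≈ 0.0212 L

From PV = nRT: V₁ = nRT₁/P₁ = 0.03446 L.
V constant ⇒ P ∝ T: V₂ = V₁; T₂ = T₁·(P₂/P₁) = 192.3 K.
Isothermal, so P V is constant: T₃ = T₂; V₃ = V₂·(P₂/P₃) = 0.02121 L.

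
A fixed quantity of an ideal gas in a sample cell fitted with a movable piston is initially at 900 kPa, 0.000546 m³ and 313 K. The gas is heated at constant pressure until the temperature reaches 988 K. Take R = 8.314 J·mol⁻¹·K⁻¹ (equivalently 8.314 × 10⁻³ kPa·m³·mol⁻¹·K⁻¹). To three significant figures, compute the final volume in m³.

V₂ ≈ 0.00172 m³

P constant ⇒ V ∝ T: P₂ = P₁; V₂ = V₁·(T₂/T₁) = 0.001723 m³.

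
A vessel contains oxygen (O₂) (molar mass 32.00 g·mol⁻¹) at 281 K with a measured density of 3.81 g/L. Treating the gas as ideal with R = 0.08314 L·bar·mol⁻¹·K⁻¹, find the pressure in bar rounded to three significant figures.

ρ = PM/(RT) ⇒ P = ρRT/M = (3.81 × 0.08314 × 281.0) / 32.00

P ≈ 2.78 bar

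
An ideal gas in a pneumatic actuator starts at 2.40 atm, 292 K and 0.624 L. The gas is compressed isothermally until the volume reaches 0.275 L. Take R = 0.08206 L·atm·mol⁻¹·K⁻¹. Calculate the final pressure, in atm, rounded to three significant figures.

Isothermal, so P V is constant: T₂ = T₁; P₂ = P₁·(V₁/V₂) = 5.446 atm.

P₂ ≈ 5.45 atm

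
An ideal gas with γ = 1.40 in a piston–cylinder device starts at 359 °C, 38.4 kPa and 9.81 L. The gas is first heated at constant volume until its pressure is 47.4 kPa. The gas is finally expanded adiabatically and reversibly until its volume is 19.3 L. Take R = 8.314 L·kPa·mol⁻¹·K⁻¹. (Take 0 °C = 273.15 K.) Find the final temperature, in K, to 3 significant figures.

T₃ ≈ 595 K

Convert: T₁ = 632.1 K.
V constant ⇒ P ∝ T: V₂ = V₁; T₂ = T₁·(P₂/P₁) = 780.3 K.
Adiabatic (γ = 1.40), T V^(γ−1) and P V^γ constant: T₃ = T₂·(V₂/V₃)^(γ−1) = 595.3 K; P₃ = P₂·(V₂/V₃)^γ = 18.38 kPa.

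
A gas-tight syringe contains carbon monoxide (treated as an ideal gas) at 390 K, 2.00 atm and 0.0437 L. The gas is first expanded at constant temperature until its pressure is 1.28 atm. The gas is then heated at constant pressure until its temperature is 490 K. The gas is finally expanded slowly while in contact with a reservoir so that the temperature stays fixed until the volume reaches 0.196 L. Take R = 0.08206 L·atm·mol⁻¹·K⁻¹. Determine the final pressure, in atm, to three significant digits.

P₄ ≈ 0.560 atm

Isothermal, so P V is constant: T₂ = T₁; V₂ = V₁·(P₁/P₂) = 0.06828 L.
P constant ⇒ V ∝ T: P₃ = P₂; V₃ = V₂·(T₃/T₂) = 0.08579 L.
T constant ⇒ Boyle's law P V = const: T₄ = T₃; P₄ = P₃·(V₃/V₄) = 0.5603 atm.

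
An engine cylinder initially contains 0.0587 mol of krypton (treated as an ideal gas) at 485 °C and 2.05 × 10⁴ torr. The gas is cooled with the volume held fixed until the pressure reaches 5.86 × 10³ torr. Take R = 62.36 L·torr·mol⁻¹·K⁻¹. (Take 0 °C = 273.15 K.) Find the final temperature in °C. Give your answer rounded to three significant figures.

Convert: T₁ = 758.1 K.
From PV = nRT: V₁ = nRT₁/P₁ = 0.1354 L.
V constant ⇒ P ∝ T: V₂ = V₁; T₂ = T₁·(P₂/P₁) = 216.7 K.

T₂ ≈ -56.4 °C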